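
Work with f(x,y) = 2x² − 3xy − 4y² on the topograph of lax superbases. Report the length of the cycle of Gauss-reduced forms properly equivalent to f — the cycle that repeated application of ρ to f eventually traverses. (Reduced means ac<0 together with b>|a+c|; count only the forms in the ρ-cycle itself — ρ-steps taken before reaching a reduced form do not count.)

D = 41, ⌊√D⌋ = 6
descent: ρ → (-4,3,2)  [lands on river]
river: ρ → (2,5,-2)
river: ρ → (-2,3,4)
river: ρ → (4,5,-1)
river: ρ → (-1,5,4)
river: ρ → (4,3,-2)
river: ρ → (-2,5,2)
river: ρ → (2,3,-4)
river: ρ → (-4,5,1)
river: ρ → (1,5,-4)
ρ-cycle length = 10 (tail of 1 descent step not counted)

10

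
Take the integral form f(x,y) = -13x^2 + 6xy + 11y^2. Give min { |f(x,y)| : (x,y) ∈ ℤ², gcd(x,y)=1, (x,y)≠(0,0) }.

river: ρ → (11,16,-8)
river: ρ → (-8,16,11)
river: ρ → (11,6,-13)
river: ρ → (-13,20,4)
river: ρ → (4,20,-13)
river: ρ → (-13,6,11)
closes: descent 0, river 6
min |a| on river = 4

4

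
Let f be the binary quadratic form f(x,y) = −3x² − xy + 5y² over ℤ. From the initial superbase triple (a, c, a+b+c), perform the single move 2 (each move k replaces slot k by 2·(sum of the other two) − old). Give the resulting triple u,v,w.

start (-3,5,1) = (f(1,0),f(0,1),f(1,1))
replace slot 2: 2·((-3)+1) − 5 = -9 → (-3,-9,1)

-3,-9,1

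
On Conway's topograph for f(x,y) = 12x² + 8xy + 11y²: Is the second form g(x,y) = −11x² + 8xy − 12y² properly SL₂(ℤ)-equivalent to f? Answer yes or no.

D₁ = -464, D₂ = -464
f: flip: (12,8,11)→(11,-8,12)
f: reduced (well bottom): (11,-8,12) with a≤c, −a<b≤a
g is negative-definite; reduce −g:
−g: reduced (well bottom): (11,-8,12) with a≤c, −a<b≤a
flip sign back: reduced form of g is (-11,8,-12)
reduced forms (11, -8, 12) vs (-11, 8, -12) ⇒ inequivalent

no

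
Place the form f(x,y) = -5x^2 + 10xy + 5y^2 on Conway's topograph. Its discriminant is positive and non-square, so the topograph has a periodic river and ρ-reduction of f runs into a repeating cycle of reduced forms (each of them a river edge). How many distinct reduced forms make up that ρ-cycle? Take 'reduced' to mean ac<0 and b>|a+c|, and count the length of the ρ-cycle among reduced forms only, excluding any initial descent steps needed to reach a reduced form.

D = 200, ⌊√D⌋ = 14
river: ρ → (5,10,-5)
river: ρ → (-5,10,5)
ρ-cycle length = 2 (tail of 0 descent steps not counted)

2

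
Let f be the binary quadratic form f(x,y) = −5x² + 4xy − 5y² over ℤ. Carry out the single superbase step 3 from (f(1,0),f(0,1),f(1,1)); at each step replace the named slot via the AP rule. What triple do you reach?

start (-5,-5,-6) = (f(1,0),f(0,1),f(1,1))
replace slot 3: 2·((-5)+(-5)) − (-6) = -14 → (-5,-5,-14)

-5,-5,-14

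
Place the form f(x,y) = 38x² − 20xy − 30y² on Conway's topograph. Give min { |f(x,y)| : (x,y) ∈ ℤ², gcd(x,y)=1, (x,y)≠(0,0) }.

descent: ρ → (-30,20,38)  [lands on river]
river: ρ → (38,56,-12)
river: ρ → (-12,64,18)
river: ρ → (18,44,-42)
river: ρ → (-42,40,20)
river: ρ → (20,40,-42)
river: ρ → (-42,44,18)
river: ρ → (18,64,-12)
river: ρ → (-12,56,38)
river: ρ → (38,20,-30)
river: ρ → (-30,40,28)
river: ρ → (28,16,-42)
river: ρ → (-42,68,2)
river: ρ → (2,68,-42)
river: ρ → (-42,16,28)
river: ρ → (28,40,-30)
closes: descent 1, river 16
min |a| on river = 2

2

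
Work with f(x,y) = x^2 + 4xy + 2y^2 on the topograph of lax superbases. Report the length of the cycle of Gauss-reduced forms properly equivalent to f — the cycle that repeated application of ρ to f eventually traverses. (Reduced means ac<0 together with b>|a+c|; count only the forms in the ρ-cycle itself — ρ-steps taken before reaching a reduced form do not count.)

D = 8, ⌊√D⌋ = 2
descent: ρ → (2,0,-1)
descent: ρ → (-1,2,1)  [lands on river]
river: ρ → (1,2,-1)
ρ-cycle length = 2 (tail of 2 descent steps not counted)

2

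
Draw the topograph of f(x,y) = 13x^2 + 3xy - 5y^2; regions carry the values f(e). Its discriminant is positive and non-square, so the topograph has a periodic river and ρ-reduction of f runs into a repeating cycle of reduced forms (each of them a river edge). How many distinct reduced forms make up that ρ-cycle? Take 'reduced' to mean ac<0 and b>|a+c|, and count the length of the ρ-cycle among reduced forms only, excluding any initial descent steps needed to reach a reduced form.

D = 269, ⌊√D⌋ = 16
descent: ρ → (-5,7,11)  [lands on river]
river: ρ → (11,15,-1)
river: ρ → (-1,15,11)
river: ρ → (11,7,-5)
river: ρ → (-5,13,5)
river: ρ → (5,7,-11)
river: ρ → (-11,15,1)
river: ρ → (1,15,-11)
river: ρ → (-11,7,5)
river: ρ → (5,13,-5)
ρ-cycle length = 10 (tail of 1 descent step not counted)

10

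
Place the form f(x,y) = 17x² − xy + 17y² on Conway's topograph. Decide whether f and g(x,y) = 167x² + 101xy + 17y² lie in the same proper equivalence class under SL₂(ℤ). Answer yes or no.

D₁ = -1155, D₂ = -1155
f: flip: (17,-1,17)→(17,1,17)
f: reduced (well bottom): (17,1,17) with a≤c, −a<b≤a
g: flip: (167,101,17)→(17,-101,167)
g: translate: b→1 (≡-101 mod 34), so (17,-101,167)→(17,1,17)
g: reduced (well bottom): (17,1,17) with a≤c, −a<b≤a
reduced forms (17, 1, 17) vs (17, 1, 17) ⇒ equivalent

yes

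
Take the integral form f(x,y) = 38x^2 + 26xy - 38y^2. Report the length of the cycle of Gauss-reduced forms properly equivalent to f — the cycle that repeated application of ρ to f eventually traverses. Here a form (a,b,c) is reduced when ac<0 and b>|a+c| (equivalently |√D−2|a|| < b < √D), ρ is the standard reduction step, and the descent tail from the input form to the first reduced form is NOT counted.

D = 6452, ⌊√D⌋ = 80
river: ρ → (-38,50,26)
river: ρ → (26,54,-34)
river: ρ → (-34,14,46)
river: ρ → (46,78,-2)
river: ρ → (-2,78,46)
river: ρ → (46,14,-34)
river: ρ → (-34,54,26)
river: ρ → (26,50,-38)
river: ρ → (-38,26,38)
river: ρ → (38,50,-26)
river: ρ → (-26,54,34)
river: ρ → (34,14,-46)
river: ρ → (-46,78,2)
river: ρ → (2,78,-46)
river: ρ → (-46,14,34)
river: ρ → (34,54,-26)
river: ρ → (-26,50,38)
river: ρ → (38,26,-38)
ρ-cycle length = 18 (tail of 0 descent steps not counted)

18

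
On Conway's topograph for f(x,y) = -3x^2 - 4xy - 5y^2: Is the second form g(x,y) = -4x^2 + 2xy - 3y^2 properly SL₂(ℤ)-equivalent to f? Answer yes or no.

D₁ = -44, D₂ = -44
f is negative-definite; reduce −f:
−f: translate: b→-2 (≡4 mod 6), so (3,4,5)→(3,-2,4)
−f: reduced (well bottom): (3,-2,4) with a≤c, −a<b≤a
flip sign back: reduced form of f is (-3,2,-4)
g is negative-definite; reduce −g:
−g: flip: (4,-2,3)→(3,2,4)
−g: reduced (well bottom): (3,2,4) with a≤c, −a<b≤a
flip sign back: reduced form of g is (-3,-2,-4)
reduced forms (-3, 2, -4) vs (-3, -2, -4) ⇒ inequivalent

no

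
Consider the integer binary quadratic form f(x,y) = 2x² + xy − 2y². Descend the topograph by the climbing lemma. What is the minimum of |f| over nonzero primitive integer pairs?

river: ρ → (-2,3,1)
river: ρ → (1,3,-2)
river: ρ → (-2,1,2)
river: ρ → (2,3,-1)
river: ρ → (-1,3,2)
river: ρ → (2,1,-2)
closes: descent 0, river 6
min |a| on river = 1

1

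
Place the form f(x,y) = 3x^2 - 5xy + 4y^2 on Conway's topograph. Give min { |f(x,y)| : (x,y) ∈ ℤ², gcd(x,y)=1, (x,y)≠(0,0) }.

translate: b→1 (≡-5 mod 6), so (3,-5,4)→(3,1,2)
flip: (3,1,2)→(2,-1,3)
reduced (well bottom): (2,-1,3) with a≤c, −a<b≤a
well minimum = a = 2

2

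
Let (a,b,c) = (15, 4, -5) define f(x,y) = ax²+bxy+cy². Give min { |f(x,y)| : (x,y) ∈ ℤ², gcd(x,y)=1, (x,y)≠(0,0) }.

descent: ρ → (-5,16,3)  [lands on river]
river: ρ → (3,14,-10)
river: ρ → (-10,6,7)
river: ρ → (7,8,-9)
river: ρ → (-9,10,6)
river: ρ → (6,14,-5)
closes: descent 1, river 6
min |a| on river = 3

3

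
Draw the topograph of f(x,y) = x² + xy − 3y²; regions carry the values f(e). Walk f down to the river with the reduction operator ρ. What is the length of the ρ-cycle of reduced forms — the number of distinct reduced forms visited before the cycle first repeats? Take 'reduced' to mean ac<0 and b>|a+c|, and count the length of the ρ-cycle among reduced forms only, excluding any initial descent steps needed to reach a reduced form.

D = 13, ⌊√D⌋ = 3
descent: ρ → (-3,-1,1)
descent: ρ → (1,3,-1)  [lands on river]
river: ρ → (-1,3,1)
ρ-cycle length = 2 (tail of 2 descent steps not counted)

2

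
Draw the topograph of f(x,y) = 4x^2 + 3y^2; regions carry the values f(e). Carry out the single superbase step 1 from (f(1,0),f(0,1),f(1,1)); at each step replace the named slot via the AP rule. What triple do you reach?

start (4,3,7) = (f(1,0),f(0,1),f(1,1))
replace slot 1: 2·(3+7) − 4 = 16 → (16,3,7)

16,3,7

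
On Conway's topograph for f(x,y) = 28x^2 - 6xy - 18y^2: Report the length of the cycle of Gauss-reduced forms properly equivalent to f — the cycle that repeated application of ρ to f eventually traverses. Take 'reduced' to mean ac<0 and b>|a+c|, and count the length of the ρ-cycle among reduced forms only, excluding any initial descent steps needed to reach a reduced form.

D = 2052, ⌊√D⌋ = 45
descent: ρ → (-18,42,4)  [lands on river]
river: ρ → (4,38,-38)
river: ρ → (-38,38,4)
river: ρ → (4,42,-18)
river: ρ → (-18,30,16)
river: ρ → (16,34,-14)
river: ρ → (-14,22,28)
river: ρ → (28,34,-8)
river: ρ → (-8,30,36)
river: ρ → (36,42,-2)
river: ρ → (-2,42,36)
river: ρ → (36,30,-8)
river: ρ → (-8,34,28)
river: ρ → (28,22,-14)
river: ρ → (-14,34,16)
river: ρ → (16,30,-18)
ρ-cycle length = 16 (tail of 1 descent step not counted)

16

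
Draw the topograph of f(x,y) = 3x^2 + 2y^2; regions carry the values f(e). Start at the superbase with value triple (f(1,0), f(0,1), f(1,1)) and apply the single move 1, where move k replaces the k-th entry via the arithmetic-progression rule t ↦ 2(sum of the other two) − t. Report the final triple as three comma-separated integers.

start (3,2,5) = (f(1,0),f(0,1),f(1,1))
replace slot 1: 2·(2+5) − 3 = 11 → (11,2,5)

11,2,5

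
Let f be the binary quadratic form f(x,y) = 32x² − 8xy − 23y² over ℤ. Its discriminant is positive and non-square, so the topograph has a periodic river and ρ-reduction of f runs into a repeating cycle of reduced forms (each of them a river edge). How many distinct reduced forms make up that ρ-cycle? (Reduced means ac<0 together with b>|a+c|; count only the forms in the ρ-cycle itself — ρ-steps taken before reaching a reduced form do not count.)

D = 3008, ⌊√D⌋ = 54
descent: ρ → (-23,54,1)  [lands on river]
river: ρ → (1,54,-23)
river: ρ → (-23,38,17)
river: ρ → (17,30,-31)
river: ρ → (-31,32,16)
river: ρ → (16,32,-31)
river: ρ → (-31,30,17)
river: ρ → (17,38,-23)
ρ-cycle length = 8 (tail of 1 descent step not counted)

8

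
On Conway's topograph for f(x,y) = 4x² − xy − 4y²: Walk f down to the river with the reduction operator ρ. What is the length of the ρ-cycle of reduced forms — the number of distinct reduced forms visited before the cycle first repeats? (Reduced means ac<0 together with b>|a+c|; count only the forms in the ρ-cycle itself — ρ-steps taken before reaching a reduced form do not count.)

D = 65, ⌊√D⌋ = 8
descent: ρ → (-4,1,4)  [lands on river]
river: ρ → (4,7,-1)
river: ρ → (-1,7,4)
river: ρ → (4,1,-4)
river: ρ → (-4,7,1)
river: ρ → (1,7,-4)
ρ-cycle length = 6 (tail of 1 descent step not counted)

6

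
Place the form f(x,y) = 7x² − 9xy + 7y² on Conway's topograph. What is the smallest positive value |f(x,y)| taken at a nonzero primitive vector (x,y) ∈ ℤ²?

translate: b→5 (≡-9 mod 14), so (7,-9,7)→(7,5,5)
flip: (7,5,5)→(5,-5,7)
translate: b→5 (≡-5 mod 10), so (5,-5,7)→(5,5,7)
reduced (well bottom): (5,5,7) with a≤c, −a<b≤a
well minimum = a = 5

5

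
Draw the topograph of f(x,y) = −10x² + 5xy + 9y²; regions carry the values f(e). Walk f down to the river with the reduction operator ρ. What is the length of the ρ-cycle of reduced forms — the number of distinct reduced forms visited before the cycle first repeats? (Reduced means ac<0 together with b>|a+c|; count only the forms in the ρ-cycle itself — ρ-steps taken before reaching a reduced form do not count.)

D = 385, ⌊√D⌋ = 19
river: ρ → (9,13,-6)
river: ρ → (-6,11,11)
river: ρ → (11,11,-6)
river: ρ → (-6,13,9)
river: ρ → (9,5,-10)
river: ρ → (-10,15,4)
river: ρ → (4,17,-6)
river: ρ → (-6,19,1)
river: ρ → (1,19,-6)
river: ρ → (-6,17,4)
river: ρ → (4,15,-10)
river: ρ → (-10,5,9)
ρ-cycle length = 12 (tail of 0 descent steps not counted)

12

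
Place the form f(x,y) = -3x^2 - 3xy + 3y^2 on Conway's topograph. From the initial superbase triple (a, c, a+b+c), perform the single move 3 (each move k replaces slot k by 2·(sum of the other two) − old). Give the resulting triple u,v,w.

start (-3,3,-3) = (f(1,0),f(0,1),f(1,1))
replace slot 3: 2·((-3)+3) − (-3) = 3 → (-3,3,3)

-3,3,3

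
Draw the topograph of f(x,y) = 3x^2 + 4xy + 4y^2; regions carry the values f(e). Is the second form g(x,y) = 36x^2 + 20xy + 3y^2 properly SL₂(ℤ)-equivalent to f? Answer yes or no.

D₁ = -32, D₂ = -32
f: translate: b→-2 (≡4 mod 6), so (3,4,4)→(3,-2,3)
f: flip: (3,-2,3)→(3,2,3)
f: reduced (well bottom): (3,2,3) with a≤c, −a<b≤a
g: flip: (36,20,3)→(3,-20,36)
g: translate: b→-2 (≡-20 mod 6), so (3,-20,36)→(3,-2,3)
g: flip: (3,-2,3)→(3,2,3)
g: reduced (well bottom): (3,2,3) with a≤c, −a<b≤a
reduced forms (3, 2, 3) vs (3, 2, 3) ⇒ equivalent

yes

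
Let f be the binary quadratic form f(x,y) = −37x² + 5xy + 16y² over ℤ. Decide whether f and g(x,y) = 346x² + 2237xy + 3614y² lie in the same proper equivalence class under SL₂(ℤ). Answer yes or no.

D₁ = 2393, D₂ = 2393
river cycle of f (length 46): (16, 27, -26), (-26, 25, 17), (17, 43, -8), (-8, 37, 32), (32, 27, -13), (-13, 25, 34), (34, 43, -4), (-4, 45, 23), (23, 47, -2), (-2, 45, 46), … (36 more)
river cycle of g (length 46): (17, 43, -8), (-8, 37, 32), (32, 27, -13), (-13, 25, 34), (34, 43, -4), (-4, 45, 23), (23, 47, -2), (-2, 45, 46), (46, 47, -1), (-1, 47, 46), … (36 more)
cycles coincide ⇒ equivalent

yes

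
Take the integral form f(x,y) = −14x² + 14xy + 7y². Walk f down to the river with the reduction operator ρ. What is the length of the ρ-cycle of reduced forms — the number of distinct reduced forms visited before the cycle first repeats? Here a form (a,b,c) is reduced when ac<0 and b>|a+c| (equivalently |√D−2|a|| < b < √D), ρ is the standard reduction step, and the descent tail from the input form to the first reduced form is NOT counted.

D = 588, ⌊√D⌋ = 24
river: ρ → (7,14,-14)
river: ρ → (-14,14,7)
ρ-cycle length = 2 (tail of 0 descent steps not counted)

2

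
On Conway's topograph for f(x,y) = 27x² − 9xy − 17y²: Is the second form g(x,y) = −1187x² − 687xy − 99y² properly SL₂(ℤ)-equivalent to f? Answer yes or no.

D₁ = 1917, D₂ = 1917
river cycle of f (length 12): (-17, 43, 1), (1, 43, -17), (-17, 25, 19), (19, 13, -23), (-23, 33, 9), (9, 39, -11), (-11, 27, 27), (27, 27, -11), (-11, 39, 9), (9, 33, -23), … (2 more)
river cycle of g (length 12): (-17, 43, 1), (1, 43, -17), (-17, 25, 19), (19, 13, -23), (-23, 33, 9), (9, 39, -11), (-11, 27, 27), (27, 27, -11), (-11, 39, 9), (9, 33, -23), … (2 more)
cycles coincide ⇒ equivalent

yes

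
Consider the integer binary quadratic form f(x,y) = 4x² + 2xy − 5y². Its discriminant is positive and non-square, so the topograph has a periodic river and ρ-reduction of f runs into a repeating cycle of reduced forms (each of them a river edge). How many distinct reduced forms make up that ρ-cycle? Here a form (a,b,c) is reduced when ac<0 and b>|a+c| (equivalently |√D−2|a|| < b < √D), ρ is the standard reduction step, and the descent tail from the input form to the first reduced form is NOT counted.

D = 84, ⌊√D⌋ = 9
river: ρ → (-5,8,1)
river: ρ → (1,8,-5)
river: ρ → (-5,2,4)
river: ρ → (4,6,-3)
river: ρ → (-3,6,4)
river: ρ → (4,2,-5)
ρ-cycle length = 6 (tail of 0 descent steps not counted)

6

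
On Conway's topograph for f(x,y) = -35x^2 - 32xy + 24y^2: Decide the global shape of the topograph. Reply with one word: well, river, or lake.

D = b²−4ac = (-32)² − 4·(-35)·24 = 4384
D > 0 non-square ⇒ indefinite ⇒ periodic river

river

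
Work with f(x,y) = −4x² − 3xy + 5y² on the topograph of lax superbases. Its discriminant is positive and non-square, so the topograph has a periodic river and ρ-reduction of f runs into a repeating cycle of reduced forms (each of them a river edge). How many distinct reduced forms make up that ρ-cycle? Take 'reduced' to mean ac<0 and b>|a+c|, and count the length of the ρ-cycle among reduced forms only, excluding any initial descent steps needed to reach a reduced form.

D = 89, ⌊√D⌋ = 9
descent: ρ → (5,3,-4)  [lands on river]
river: ρ → (-4,5,4)
river: ρ → (4,3,-5)
river: ρ → (-5,7,2)
river: ρ → (2,9,-1)
river: ρ → (-1,9,2)
river: ρ → (2,7,-5)
river: ρ → (-5,3,4)
river: ρ → (4,5,-4)
river: ρ → (-4,3,5)
river: ρ → (5,7,-2)
river: ρ → (-2,9,1)
river: ρ → (1,9,-2)
river: ρ → (-2,7,5)
ρ-cycle length = 14 (tail of 1 descent step not counted)

14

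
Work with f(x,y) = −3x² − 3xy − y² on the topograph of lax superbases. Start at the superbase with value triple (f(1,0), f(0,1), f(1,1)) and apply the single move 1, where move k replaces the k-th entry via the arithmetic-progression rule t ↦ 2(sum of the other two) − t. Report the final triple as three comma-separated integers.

start (-3,-1,-7) = (f(1,0),f(0,1),f(1,1))
replace slot 1: 2·((-1)+(-7)) − (-3) = -13 → (-13,-1,-7)

-13,-1,-7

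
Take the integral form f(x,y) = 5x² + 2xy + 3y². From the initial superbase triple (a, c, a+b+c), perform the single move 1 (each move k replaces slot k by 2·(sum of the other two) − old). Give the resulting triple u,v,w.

start (5,3,10) = (f(1,0),f(0,1),f(1,1))
replace slot 1: 2·(3+10) − 5 = 21 → (21,3,10)

21,3,10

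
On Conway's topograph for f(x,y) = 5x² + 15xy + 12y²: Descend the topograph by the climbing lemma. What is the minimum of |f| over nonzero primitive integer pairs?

translate: b→5 (≡15 mod 10), so (5,15,12)→(5,5,2)
flip: (5,5,2)→(2,-5,5)
translate: b→-1 (≡-5 mod 4), so (2,-5,5)→(2,-1,2)
flip: (2,-1,2)→(2,1,2)
reduced (well bottom): (2,1,2) with a≤c, −a<b≤a
well minimum = a = 2

2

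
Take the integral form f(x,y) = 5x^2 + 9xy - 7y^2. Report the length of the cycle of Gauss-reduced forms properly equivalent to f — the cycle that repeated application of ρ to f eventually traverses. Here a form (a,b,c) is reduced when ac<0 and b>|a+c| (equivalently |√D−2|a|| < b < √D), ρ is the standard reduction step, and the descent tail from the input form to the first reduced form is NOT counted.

D = 221, ⌊√D⌋ = 14
river: ρ → (-7,5,7)
river: ρ → (7,9,-5)
river: ρ → (-5,11,5)
river: ρ → (5,9,-7)
ρ-cycle length = 4 (tail of 0 descent steps not counted)

4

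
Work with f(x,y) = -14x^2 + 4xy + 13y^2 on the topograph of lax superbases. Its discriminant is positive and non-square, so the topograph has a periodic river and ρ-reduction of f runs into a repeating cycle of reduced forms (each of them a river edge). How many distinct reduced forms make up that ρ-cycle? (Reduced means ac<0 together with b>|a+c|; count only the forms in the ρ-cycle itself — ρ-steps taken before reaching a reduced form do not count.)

D = 744, ⌊√D⌋ = 27
river: ρ → (13,22,-5)
river: ρ → (-5,18,21)
river: ρ → (21,24,-2)
river: ρ → (-2,24,21)
river: ρ → (21,18,-5)
river: ρ → (-5,22,13)
river: ρ → (13,4,-14)
river: ρ → (-14,24,3)
river: ρ → (3,24,-14)
river: ρ → (-14,4,13)
ρ-cycle length = 10 (tail of 0 descent steps not counted)

10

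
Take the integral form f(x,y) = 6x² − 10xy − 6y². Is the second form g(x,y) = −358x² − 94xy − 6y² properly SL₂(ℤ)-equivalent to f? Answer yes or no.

D₁ = 244, D₂ = 244
river cycle of f (length 6): (-6, 10, 6), (6, 14, -2), (-2, 14, 6), (6, 10, -6), (-6, 14, 2), (2, 14, -6)
river cycle of g (length 6): (-6, 10, 6), (6, 14, -2), (-2, 14, 6), (6, 10, -6), (-6, 14, 2), (2, 14, -6)
cycles coincide ⇒ equivalent

yes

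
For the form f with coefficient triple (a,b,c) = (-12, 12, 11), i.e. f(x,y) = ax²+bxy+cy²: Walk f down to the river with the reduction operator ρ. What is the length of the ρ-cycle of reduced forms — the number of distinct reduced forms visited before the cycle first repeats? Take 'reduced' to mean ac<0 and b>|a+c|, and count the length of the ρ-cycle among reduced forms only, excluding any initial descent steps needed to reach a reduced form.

D = 672, ⌊√D⌋ = 25
river: ρ → (11,10,-13)
river: ρ → (-13,16,8)
river: ρ → (8,16,-13)
river: ρ → (-13,10,11)
river: ρ → (11,12,-12)
river: ρ → (-12,12,11)
ρ-cycle length = 6 (tail of 0 descent steps not counted)

6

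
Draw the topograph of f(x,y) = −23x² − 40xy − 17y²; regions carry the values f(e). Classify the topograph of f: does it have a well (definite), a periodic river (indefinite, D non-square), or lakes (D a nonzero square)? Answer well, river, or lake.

D = b²−4ac = (-40)² − 4·(-23)·(-17) = 36
D = 6² is a perfect square ⇒ form factors over ℤ ⇒ lakes

lake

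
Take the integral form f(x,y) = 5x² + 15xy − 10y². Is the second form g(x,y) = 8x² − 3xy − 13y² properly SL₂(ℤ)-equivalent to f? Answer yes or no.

D₁ = 425, D₂ = 425
river cycle of f (length 6): (-10, 5, 10), (10, 15, -5), (-5, 15, 10), (10, 5, -10), (-10, 15, 5), (5, 15, -10)
river cycle of g (length 10): (8, 13, -8), (-8, 19, 2), (2, 17, -17), (-17, 17, 2), (2, 19, -8), (-8, 13, 8), (8, 19, -2), (-2, 17, 17), (17, 17, -2), (-2, 19, 8)
cycles differ ⇒ inequivalent

no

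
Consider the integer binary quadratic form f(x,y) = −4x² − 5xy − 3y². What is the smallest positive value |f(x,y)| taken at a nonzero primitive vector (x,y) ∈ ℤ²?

translate: b→-3 (≡5 mod 8), so (4,5,3)→(4,-3,2)
flip: (4,-3,2)→(2,3,4)
translate: b→-1 (≡3 mod 4), so (2,3,4)→(2,-1,3)
reduced (well bottom): (2,-1,3) with a≤c, −a<b≤a
well minimum |f| = |-2| = 2 (negative-definite)

2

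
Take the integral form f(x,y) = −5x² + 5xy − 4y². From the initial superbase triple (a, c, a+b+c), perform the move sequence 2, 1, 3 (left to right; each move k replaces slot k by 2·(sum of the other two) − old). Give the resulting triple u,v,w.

start (-5,-4,-4) = (f(1,0),f(0,1),f(1,1))
replace slot 2: 2·((-5)+(-4)) − (-4) = -14 → (-5,-14,-4)
replace slot 1: 2·((-14)+(-4)) − (-5) = -31 → (-31,-14,-4)
replace slot 3: 2·((-31)+(-14)) − (-4) = -86 → (-31,-14,-86)

-31,-14,-86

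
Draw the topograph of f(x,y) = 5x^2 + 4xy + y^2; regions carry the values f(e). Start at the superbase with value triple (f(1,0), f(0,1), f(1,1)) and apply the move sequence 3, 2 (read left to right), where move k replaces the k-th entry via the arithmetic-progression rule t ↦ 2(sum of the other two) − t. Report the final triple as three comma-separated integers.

start (5,1,10) = (f(1,0),f(0,1),f(1,1))
replace slot 3: 2·(5+1) − 10 = 2 → (5,1,2)
replace slot 2: 2·(5+2) − 1 = 13 → (5,13,2)

5,13,2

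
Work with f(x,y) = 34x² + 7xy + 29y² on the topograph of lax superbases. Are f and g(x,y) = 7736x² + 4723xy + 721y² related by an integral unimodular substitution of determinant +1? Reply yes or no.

D₁ = -3895, D₂ = -3895
f: flip: (34,7,29)→(29,-7,34)
f: reduced (well bottom): (29,-7,34) with a≤c, −a<b≤a
g: flip: (7736,4723,721)→(721,-4723,7736)
g: translate: b→-397 (≡-4723 mod 1442), so (721,-4723,7736)→(721,-397,56)
g: flip: (721,-397,56)→(56,397,721)
g: translate: b→-51 (≡397 mod 112), so (56,397,721)→(56,-51,29)
g: flip: (56,-51,29)→(29,51,56)
g: translate: b→-7 (≡51 mod 58), so (29,51,56)→(29,-7,34)
g: reduced (well bottom): (29,-7,34) with a≤c, −a<b≤a
reduced forms (29, -7, 34) vs (29, -7, 34) ⇒ equivalent

yes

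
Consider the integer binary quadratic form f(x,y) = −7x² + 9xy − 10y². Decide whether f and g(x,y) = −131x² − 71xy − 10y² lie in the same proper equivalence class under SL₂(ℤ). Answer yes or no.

D₁ = -199, D₂ = -199
f is negative-definite; reduce −f:
−f: translate: b→5 (≡-9 mod 14), so (7,-9,10)→(7,5,8)
−f: reduced (well bottom): (7,5,8) with a≤c, −a<b≤a
flip sign back: reduced form of f is (-7,-5,-8)
g is negative-definite; reduce −g:
−g: flip: (131,71,10)→(10,-71,131)
−g: translate: b→9 (≡-71 mod 20), so (10,-71,131)→(10,9,7)
−g: flip: (10,9,7)→(7,-9,10)
−g: translate: b→5 (≡-9 mod 14), so (7,-9,10)→(7,5,8)
−g: reduced (well bottom): (7,5,8) with a≤c, −a<b≤a
flip sign back: reduced form of g is (-7,-5,-8)
reduced forms (-7, -5, -8) vs (-7, -5, -8) ⇒ equivalent

yes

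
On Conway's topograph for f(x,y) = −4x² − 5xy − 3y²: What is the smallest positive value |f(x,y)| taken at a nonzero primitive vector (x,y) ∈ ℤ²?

translate: b→-3 (≡5 mod 8), so (4,5,3)→(4,-3,2)
flip: (4,-3,2)→(2,3,4)
translate: b→-1 (≡3 mod 4), so (2,3,4)→(2,-1,3)
reduced (well bottom): (2,-1,3) with a≤c, −a<b≤a
well minimum |f| = |-2| = 2 (negative-definite)

2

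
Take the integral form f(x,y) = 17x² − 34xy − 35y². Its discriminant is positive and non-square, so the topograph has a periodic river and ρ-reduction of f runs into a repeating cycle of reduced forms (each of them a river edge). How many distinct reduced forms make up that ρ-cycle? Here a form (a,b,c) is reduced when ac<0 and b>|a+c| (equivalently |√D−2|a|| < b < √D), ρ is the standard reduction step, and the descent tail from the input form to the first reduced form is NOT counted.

D = 3536, ⌊√D⌋ = 59
descent: ρ → (-35,34,17)  [lands on river]
river: ρ → (17,34,-35)
river: ρ → (-35,36,16)
river: ρ → (16,28,-43)
river: ρ → (-43,58,1)
river: ρ → (1,58,-43)
river: ρ → (-43,28,16)
river: ρ → (16,36,-35)
ρ-cycle length = 8 (tail of 1 descent step not counted)

8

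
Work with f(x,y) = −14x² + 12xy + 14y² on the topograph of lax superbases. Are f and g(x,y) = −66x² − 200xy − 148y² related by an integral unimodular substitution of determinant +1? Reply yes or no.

D₁ = 928, D₂ = 928
river cycle of f (length 14): (14, 16, -12), (-12, 8, 18), (18, 28, -2), (-2, 28, 18), (18, 8, -12), (-12, 16, 14), (14, 12, -14), (-14, 16, 12), (12, 8, -18), (-18, 28, 2), … (4 more)
river cycle of g (length 14): (-14, 12, 14), (14, 16, -12), (-12, 8, 18), (18, 28, -2), (-2, 28, 18), (18, 8, -12), (-12, 16, 14), (14, 12, -14), (-14, 16, 12), (12, 8, -18), … (4 more)
cycles coincide ⇒ equivalent

yes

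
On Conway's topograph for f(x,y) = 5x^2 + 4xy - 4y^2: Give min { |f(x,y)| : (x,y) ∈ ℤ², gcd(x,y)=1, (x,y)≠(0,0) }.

river: ρ → (-4,4,5)
river: ρ → (5,6,-3)
river: ρ → (-3,6,5)
river: ρ → (5,4,-4)
closes: descent 0, river 4
min |a| on river = 3

3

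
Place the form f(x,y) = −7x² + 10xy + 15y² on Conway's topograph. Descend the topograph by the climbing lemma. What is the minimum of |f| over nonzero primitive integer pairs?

river: ρ → (15,20,-2)
river: ρ → (-2,20,15)
river: ρ → (15,10,-7)
river: ρ → (-7,18,7)
river: ρ → (7,10,-15)
river: ρ → (-15,20,2)
river: ρ → (2,20,-15)
river: ρ → (-15,10,7)
river: ρ → (7,18,-7)
river: ρ → (-7,10,15)
closes: descent 0, river 10
min |a| on river = 2

2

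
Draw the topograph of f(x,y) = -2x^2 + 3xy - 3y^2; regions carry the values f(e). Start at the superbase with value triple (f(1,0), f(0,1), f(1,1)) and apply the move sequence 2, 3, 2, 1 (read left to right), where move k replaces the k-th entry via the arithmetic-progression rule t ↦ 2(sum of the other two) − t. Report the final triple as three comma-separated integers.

start (-2,-3,-2) = (f(1,0),f(0,1),f(1,1))
replace slot 2: 2·((-2)+(-2)) − (-3) = -5 → (-2,-5,-2)
replace slot 3: 2·((-2)+(-5)) − (-2) = -12 → (-2,-5,-12)
replace slot 2: 2·((-2)+(-12)) − (-5) = -23 → (-2,-23,-12)
replace slot 1: 2·((-23)+(-12)) − (-2) = -68 → (-68,-23,-12)

-68,-23,-12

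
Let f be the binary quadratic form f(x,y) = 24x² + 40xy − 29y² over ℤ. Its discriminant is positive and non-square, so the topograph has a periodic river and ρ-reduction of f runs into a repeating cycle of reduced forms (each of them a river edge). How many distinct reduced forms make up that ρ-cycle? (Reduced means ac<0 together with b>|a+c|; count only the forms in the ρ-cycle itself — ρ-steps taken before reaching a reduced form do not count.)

D = 4384, ⌊√D⌋ = 66
river: ρ → (-29,18,35)
river: ρ → (35,52,-12)
river: ρ → (-12,44,51)
river: ρ → (51,58,-5)
river: ρ → (-5,62,27)
river: ρ → (27,46,-21)
river: ρ → (-21,38,35)
river: ρ → (35,32,-24)
river: ρ → (-24,64,3)
river: ρ → (3,62,-45)
river: ρ → (-45,28,20)
river: ρ → (20,52,-21)
river: ρ → (-21,32,40)
river: ρ → (40,48,-13)
river: ρ → (-13,56,24)
river: ρ → (24,40,-29)
ρ-cycle length = 16 (tail of 0 descent steps not counted)

16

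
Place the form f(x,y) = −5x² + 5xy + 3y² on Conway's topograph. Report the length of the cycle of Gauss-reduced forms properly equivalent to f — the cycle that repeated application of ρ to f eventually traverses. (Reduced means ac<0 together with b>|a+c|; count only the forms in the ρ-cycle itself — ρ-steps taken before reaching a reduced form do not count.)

D = 85, ⌊√D⌋ = 9
river: ρ → (3,7,-3)
river: ρ → (-3,5,5)
river: ρ → (5,5,-3)
river: ρ → (-3,7,3)
river: ρ → (3,5,-5)
river: ρ → (-5,5,3)
ρ-cycle length = 6 (tail of 0 descent steps not counted)

6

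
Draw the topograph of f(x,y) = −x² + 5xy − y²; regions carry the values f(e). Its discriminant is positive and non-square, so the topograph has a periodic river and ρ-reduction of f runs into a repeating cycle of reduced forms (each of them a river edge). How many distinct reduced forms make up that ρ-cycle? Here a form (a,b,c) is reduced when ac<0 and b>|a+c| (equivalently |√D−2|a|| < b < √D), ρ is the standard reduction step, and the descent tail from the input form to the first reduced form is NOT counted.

D = 21, ⌊√D⌋ = 4
descent: ρ → (-1,3,3)  [lands on river]
river: ρ → (3,3,-1)
ρ-cycle length = 2 (tail of 1 descent step not counted)

2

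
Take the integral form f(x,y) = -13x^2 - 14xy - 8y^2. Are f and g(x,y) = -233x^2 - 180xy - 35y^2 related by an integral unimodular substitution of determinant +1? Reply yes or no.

D₁ = -220, D₂ = -220
f is negative-definite; reduce −f:
−f: translate: b→-12 (≡14 mod 26), so (13,14,8)→(13,-12,7)
−f: flip: (13,-12,7)→(7,12,13)
−f: translate: b→-2 (≡12 mod 14), so (7,12,13)→(7,-2,8)
−f: reduced (well bottom): (7,-2,8) with a≤c, −a<b≤a
flip sign back: reduced form of f is (-7,2,-8)
g is negative-definite; reduce −g:
−g: flip: (233,180,35)→(35,-180,233)
−g: translate: b→30 (≡-180 mod 70), so (35,-180,233)→(35,30,8)
−g: flip: (35,30,8)→(8,-30,35)
−g: translate: b→2 (≡-30 mod 16), so (8,-30,35)→(8,2,7)
−g: flip: (8,2,7)→(7,-2,8)
−g: reduced (well bottom): (7,-2,8) with a≤c, −a<b≤a
flip sign back: reduced form of g is (-7,2,-8)
reduced forms (-7, 2, -8) vs (-7, 2, -8) ⇒ equivalent

yes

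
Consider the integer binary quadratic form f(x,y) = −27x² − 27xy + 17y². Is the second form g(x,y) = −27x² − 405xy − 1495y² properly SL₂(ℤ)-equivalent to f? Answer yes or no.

D₁ = 2565, D₂ = 2565
river cycle of f (length 10): (17, 27, -27), (-27, 27, 17), (17, 41, -13), (-13, 37, 23), (23, 9, -27), (-27, 45, 5), (5, 45, -27), (-27, 9, 23), (23, 37, -13), (-13, 41, 17)
river cycle of g (length 10): (-27, 27, 17), (17, 41, -13), (-13, 37, 23), (23, 9, -27), (-27, 45, 5), (5, 45, -27), (-27, 9, 23), (23, 37, -13), (-13, 41, 17), (17, 27, -27)
cycles coincide ⇒ equivalent

yes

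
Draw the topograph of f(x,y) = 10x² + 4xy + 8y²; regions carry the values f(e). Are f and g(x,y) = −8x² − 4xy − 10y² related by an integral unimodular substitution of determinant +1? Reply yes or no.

D₁ = -304, D₂ = -304
f: flip: (10,4,8)→(8,-4,10)
f: reduced (well bottom): (8,-4,10) with a≤c, −a<b≤a
g is negative-definite; reduce −g:
−g: reduced (well bottom): (8,4,10) with a≤c, −a<b≤a
flip sign back: reduced form of g is (-8,-4,-10)
reduced forms (8, -4, 10) vs (-8, -4, -10) ⇒ inequivalent

no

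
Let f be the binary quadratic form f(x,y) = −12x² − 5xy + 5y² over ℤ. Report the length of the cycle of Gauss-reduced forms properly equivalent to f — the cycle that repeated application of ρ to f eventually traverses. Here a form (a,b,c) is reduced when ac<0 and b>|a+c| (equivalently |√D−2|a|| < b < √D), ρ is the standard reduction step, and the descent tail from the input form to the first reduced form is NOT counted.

D = 265, ⌊√D⌋ = 16
descent: ρ → (5,15,-2)  [lands on river]
river: ρ → (-2,13,12)
river: ρ → (12,11,-3)
river: ρ → (-3,13,8)
river: ρ → (8,3,-8)
river: ρ → (-8,13,3)
river: ρ → (3,11,-12)
river: ρ → (-12,13,2)
river: ρ → (2,15,-5)
river: ρ → (-5,15,2)
river: ρ → (2,13,-12)
river: ρ → (-12,11,3)
river: ρ → (3,13,-8)
river: ρ → (-8,3,8)
river: ρ → (8,13,-3)
river: ρ → (-3,11,12)
river: ρ → (12,13,-2)
river: ρ → (-2,15,5)
ρ-cycle length = 18 (tail of 1 descent step not counted)

18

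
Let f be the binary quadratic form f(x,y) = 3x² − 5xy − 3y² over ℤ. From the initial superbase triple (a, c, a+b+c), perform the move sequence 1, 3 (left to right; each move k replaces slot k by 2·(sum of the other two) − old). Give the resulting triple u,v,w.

start (3,-3,-5) = (f(1,0),f(0,1),f(1,1))
replace slot 1: 2·((-3)+(-5)) − 3 = -19 → (-19,-3,-5)
replace slot 3: 2·((-19)+(-3)) − (-5) = -39 → (-19,-3,-39)

-19,-3,-39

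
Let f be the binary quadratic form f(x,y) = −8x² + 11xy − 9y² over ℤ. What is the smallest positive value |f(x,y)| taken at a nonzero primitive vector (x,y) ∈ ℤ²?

translate: b→5 (≡-11 mod 16), so (8,-11,9)→(8,5,6)
flip: (8,5,6)→(6,-5,8)
reduced (well bottom): (6,-5,8) with a≤c, −a<b≤a
well minimum |f| = |-6| = 6 (negative-definite)

6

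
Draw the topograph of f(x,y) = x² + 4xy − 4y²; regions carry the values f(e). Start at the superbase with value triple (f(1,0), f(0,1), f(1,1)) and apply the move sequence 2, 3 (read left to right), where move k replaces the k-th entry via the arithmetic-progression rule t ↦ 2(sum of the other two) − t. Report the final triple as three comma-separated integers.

start (1,-4,1) = (f(1,0),f(0,1),f(1,1))
replace slot 2: 2·(1+1) − (-4) = 8 → (1,8,1)
replace slot 3: 2·(1+8) − 1 = 17 → (1,8,17)

1,8,17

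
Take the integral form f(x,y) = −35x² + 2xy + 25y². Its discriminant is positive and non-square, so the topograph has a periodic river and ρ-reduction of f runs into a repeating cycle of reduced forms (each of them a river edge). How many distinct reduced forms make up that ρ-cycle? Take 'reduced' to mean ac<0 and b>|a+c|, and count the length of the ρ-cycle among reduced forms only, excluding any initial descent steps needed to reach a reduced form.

D = 3504, ⌊√D⌋ = 59
descent: ρ → (25,48,-12)  [lands on river]
river: ρ → (-12,48,25)
river: ρ → (25,52,-8)
river: ρ → (-8,44,49)
river: ρ → (49,54,-3)
river: ρ → (-3,54,49)
river: ρ → (49,44,-8)
river: ρ → (-8,52,25)
ρ-cycle length = 8 (tail of 1 descent step not counted)

8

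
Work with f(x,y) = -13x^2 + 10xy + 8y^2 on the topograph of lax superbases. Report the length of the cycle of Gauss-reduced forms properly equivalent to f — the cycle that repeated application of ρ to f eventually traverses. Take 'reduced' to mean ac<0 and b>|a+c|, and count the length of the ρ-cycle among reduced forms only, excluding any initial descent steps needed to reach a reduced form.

D = 516, ⌊√D⌋ = 22
river: ρ → (8,22,-1)
river: ρ → (-1,22,8)
river: ρ → (8,10,-13)
river: ρ → (-13,16,5)
river: ρ → (5,14,-16)
river: ρ → (-16,18,3)
river: ρ → (3,18,-16)
river: ρ → (-16,14,5)
river: ρ → (5,16,-13)
river: ρ → (-13,10,8)
ρ-cycle length = 10 (tail of 0 descent steps not counted)

10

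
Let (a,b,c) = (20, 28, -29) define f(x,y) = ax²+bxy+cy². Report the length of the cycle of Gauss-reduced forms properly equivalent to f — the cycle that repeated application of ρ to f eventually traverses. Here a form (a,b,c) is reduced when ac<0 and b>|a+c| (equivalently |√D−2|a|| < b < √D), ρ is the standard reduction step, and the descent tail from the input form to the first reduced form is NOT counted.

D = 3104, ⌊√D⌋ = 55
river: ρ → (-29,30,19)
river: ρ → (19,46,-13)
river: ρ → (-13,32,40)
river: ρ → (40,48,-5)
river: ρ → (-5,52,20)
river: ρ → (20,28,-29)
ρ-cycle length = 6 (tail of 0 descent steps not counted)

6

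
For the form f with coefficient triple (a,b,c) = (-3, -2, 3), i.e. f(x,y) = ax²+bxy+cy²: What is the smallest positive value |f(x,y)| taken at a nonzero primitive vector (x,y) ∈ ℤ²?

descent: ρ → (3,2,-3)  [lands on river]
river: ρ → (-3,4,2)
river: ρ → (2,4,-3)
river: ρ → (-3,2,3)
river: ρ → (3,4,-2)
river: ρ → (-2,4,3)
closes: descent 1, river 6
min |a| on river = 2

2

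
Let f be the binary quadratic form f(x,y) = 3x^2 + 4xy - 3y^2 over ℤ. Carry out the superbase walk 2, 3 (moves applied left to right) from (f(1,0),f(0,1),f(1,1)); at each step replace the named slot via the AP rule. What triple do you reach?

start (3,-3,4) = (f(1,0),f(0,1),f(1,1))
replace slot 2: 2·(3+4) − (-3) = 17 → (3,17,4)
replace slot 3: 2·(3+17) − 4 = 36 → (3,17,36)

3,17,36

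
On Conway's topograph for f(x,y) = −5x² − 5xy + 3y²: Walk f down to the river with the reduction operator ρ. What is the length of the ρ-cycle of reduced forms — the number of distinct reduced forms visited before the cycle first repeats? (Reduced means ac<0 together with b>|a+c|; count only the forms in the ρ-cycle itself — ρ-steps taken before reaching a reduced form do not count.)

D = 85, ⌊√D⌋ = 9
descent: ρ → (3,5,-5)  [lands on river]
river: ρ → (-5,5,3)
river: ρ → (3,7,-3)
river: ρ → (-3,5,5)
river: ρ → (5,5,-3)
river: ρ → (-3,7,3)
ρ-cycle length = 6 (tail of 1 descent step not counted)

6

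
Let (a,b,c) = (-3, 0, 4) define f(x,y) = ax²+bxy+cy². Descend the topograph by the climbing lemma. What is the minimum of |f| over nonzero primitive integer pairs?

descent: ρ → (4,0,-3)
descent: ρ → (-3,6,1)  [lands on river]
river: ρ → (1,6,-3)
closes: descent 2, river 2
min |a| on river = 1

1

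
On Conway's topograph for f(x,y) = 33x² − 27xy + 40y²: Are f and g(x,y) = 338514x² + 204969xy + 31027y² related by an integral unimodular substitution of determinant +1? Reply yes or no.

D₁ = -4551, D₂ = -4551
f: reduced (well bottom): (33,-27,40) with a≤c, −a<b≤a
g: flip: (338514,204969,31027)→(31027,-204969,338514)
g: translate: b→-18807 (≡-204969 mod 62054), so (31027,-204969,338514)→(31027,-18807,2850)
g: flip: (31027,-18807,2850)→(2850,18807,31027)
g: translate: b→1707 (≡18807 mod 5700), so (2850,18807,31027)→(2850,1707,256)
g: flip: (2850,1707,256)→(256,-1707,2850)
g: translate: b→-171 (≡-1707 mod 512), so (256,-1707,2850)→(256,-171,33)
g: flip: (256,-171,33)→(33,171,256)
g: translate: b→-27 (≡171 mod 66), so (33,171,256)→(33,-27,40)
g: reduced (well bottom): (33,-27,40) with a≤c, −a<b≤a
reduced forms (33, -27, 40) vs (33, -27, 40) ⇒ equivalent

yes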